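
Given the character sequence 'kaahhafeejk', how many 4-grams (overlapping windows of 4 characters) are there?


String 'kaahhafeejk' has length L = 11.
Number of overlapping n-grams = L - n + 1
Substituting: 11 - 4 + 1 = 8

8


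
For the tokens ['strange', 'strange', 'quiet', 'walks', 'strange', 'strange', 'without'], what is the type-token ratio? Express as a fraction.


Tokens: 7
Unique types: ('quiet', 'strange', 'walks', 'without') = 4
TTR = 4/7
Already in lowest terms.

4/7


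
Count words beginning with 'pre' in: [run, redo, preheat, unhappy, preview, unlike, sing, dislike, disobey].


Checking each word for prefix 'pre':
  'run' -> no (count: 0)
  'redo' -> no (count: 0)
  'preheat' -> YES, starts with 'pre' (count: 1)
  'unhappy' -> no (count: 1)
  'preview' -> YES, starts with 'pre' (count: 2)
  'unlike' -> no (count: 2)
  'sing' -> no (count: 2)
  'dislike' -> no (count: 2)
  'disobey' -> no (count: 2)
Total with prefix 'pre': 2

2


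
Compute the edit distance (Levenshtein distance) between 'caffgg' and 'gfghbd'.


Building DP table for s1='caffgg' (len 6) and s2='gfghbd' (len 6):
       g  f  g  h  b  d
    0  1  2  3  4  5  6
  c 1  1  2  3  4  5  6
  a 2  2  2  3  4  5  6
  f 3  3  2  3  4  5  6
  f 4  4  3  3  4  5  6
  g 5  4  4  3  4  5  6
  g 6  5  5  4  4  5  6
Edit distance = dp[6][6] = 6

6


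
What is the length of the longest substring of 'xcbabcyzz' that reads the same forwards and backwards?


Scanning 'xcbabcyzz' for palindromic substrings.
Substring at positions 1-5: 'cbabc'.
Check: reverse('cbabc') = 'cbabc' -> palindrome confirmed.
Neighbouring characters ('x' / 'y') break symmetry, so it cannot extend further.
No longer palindromic substring exists; longest length = 5

5


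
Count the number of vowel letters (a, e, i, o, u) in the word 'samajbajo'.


Scanning each character of 'samajbajo':
  Position 1: 's' -> consonant (running count: 0)
  Position 2: 'a' -> vowel (running count: 1)
  Position 3: 'm' -> consonant (running count: 1)
  Position 4: 'a' -> vowel (running count: 2)
  Position 5: 'j' -> consonant (running count: 2)
  Position 6: 'b' -> consonant (running count: 2)
  Position 7: 'a' -> vowel (running count: 3)
  Position 8: 'j' -> consonant (running count: 3)
  Position 9: 'o' -> vowel (running count: 4)
Total vowels: 4

4


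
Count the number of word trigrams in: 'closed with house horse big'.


Word trigrams from [5] words:
  Trigram 1: (closed with house)
  Trigram 2: (with house horse)
  Trigram 3: (house horse big)
Total word trigrams: 5 - 2 = 3

3


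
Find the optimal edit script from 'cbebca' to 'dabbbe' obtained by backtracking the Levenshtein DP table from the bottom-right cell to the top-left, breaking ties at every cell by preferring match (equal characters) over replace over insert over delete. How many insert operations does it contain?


Edit distance = 5. Backtracking from cell (6, 6) with preference match > replace > insert > delete,
then listing the resulting alignment 'cbebca' -> 'dabbbe' left to right:
  Step 1: replace c->d
  Step 2: replace b->a
  Step 3: replace e->b
  Step 4: keep 'b'
  Step 5: replace c->b
  Step 6: replace a->e
Total insertions: 0

0


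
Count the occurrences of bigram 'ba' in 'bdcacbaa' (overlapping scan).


Scanning 'bdcacbaa' for bigram 'ba':
  Position 0: 'bd' -> no
  Position 1: 'dc' -> no
  Position 2: 'ca' -> no
  Position 3: 'ac' -> no
  Position 4: 'cb' -> no
  Position 5: 'ba' -> MATCH
  Position 6: 'aa' -> no
Total matches: 1

1


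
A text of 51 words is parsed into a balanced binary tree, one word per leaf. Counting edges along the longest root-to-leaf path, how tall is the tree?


In a balanced binary tree with n leaves the deepest leaf is ceil(log2(n)) edges below the root.
log2(51) = 5.6724
ceil(5.6724) = 6
height (edges) = 6

6


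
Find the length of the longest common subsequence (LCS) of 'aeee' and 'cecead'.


DP table for LCS of 'aeee' and 'cecead':
       c  e  c  e  a  d
    0  0  0  0  0  0  0
  a 0  0  0  0  0  1  1
  e 0  0  1  1  1  1  1
  e 0  0  1  1  2  2  2
  e 0  0  1  1  2  2  2
LCS: 'ee'
LCS length = 2

2


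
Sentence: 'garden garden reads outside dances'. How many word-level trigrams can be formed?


Word trigrams from [5] words:
  Trigram 1: (garden garden reads)
  Trigram 2: (garden reads outside)
  Trigram 3: (reads outside dances)
Total word trigrams: 5 - 2 = 3

3


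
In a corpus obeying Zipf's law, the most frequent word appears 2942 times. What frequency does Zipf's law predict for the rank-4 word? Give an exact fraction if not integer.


Zipf's law: freq(rank) = f1 / rank
f1 = 2942, rank = 4
freq = 2942 / 4
GCD(2942, 4) = 2
Simplified: 1471/2

1471/2


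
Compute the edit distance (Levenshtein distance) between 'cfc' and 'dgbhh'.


Building DP table for s1='cfc' (len 3) and s2='dgbhh' (len 5):
       d  g  b  h  h
    0  1  2  3  4  5
  c 1  1  2  3  4  5
  f 2  2  2  3  4  5
  c 3  3  3  3  4  5
Edit distance = dp[3][5] = 5

5


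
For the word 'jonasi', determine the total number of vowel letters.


Scanning each character of 'jonasi':
  Position 1: 'j' -> consonant (running count: 0)
  Position 2: 'o' -> vowel (running count: 1)
  Position 3: 'n' -> consonant (running count: 1)
  Position 4: 'a' -> vowel (running count: 2)
  Position 5: 's' -> consonant (running count: 2)
  Position 6: 'i' -> vowel (running count: 3)
Total vowels: 3

3


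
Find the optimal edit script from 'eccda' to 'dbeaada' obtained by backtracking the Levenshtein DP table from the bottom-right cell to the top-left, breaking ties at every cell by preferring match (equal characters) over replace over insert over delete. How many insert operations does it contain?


Edit distance = 4. Backtracking from cell (5, 7) with preference match > replace > insert > delete,
then listing the resulting alignment 'eccda' -> 'dbeaada' left to right:
  Step 1: insert 'd' [insertion #1]
  Step 2: insert 'b' [insertion #2]
  Step 3: keep 'e'
  Step 4: replace c->a
  Step 5: replace c->a
  Step 6: keep 'd'
  Step 7: keep 'a'
Total insertions: 2

2


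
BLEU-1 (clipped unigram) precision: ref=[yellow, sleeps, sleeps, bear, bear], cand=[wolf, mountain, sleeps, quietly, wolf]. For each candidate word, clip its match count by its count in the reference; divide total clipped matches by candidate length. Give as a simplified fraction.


Reference word counts: {'bear': 2, 'sleeps': 2, 'yellow': 1}
Checking each candidate word (with clipping):
  'wolf' -> not in reference -> no match (matches: 0)
  'mountain' -> not in reference -> no match (matches: 0)
  'sleeps' -> in reference (ref count 2, used 1/2) -> match (matches: 1)
  'quietly' -> not in reference -> no match (matches: 1)
  'wolf' -> not in reference -> no match (matches: 1)
Clipped matches: 1, Candidate length: 5
Precision = 1/5

1/5


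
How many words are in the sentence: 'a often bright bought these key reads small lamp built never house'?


Counting words by splitting on spaces:
  Word 1: 'a'
  Word 2: 'often'
  Word 3: 'bright'
  Word 4: 'bought'
  Word 5: 'these'
  Word 6: 'key'
  Word 7: 'reads'
  Word 8: 'small'
  Word 9: 'lamp'
  Word 10: 'built'
  Word 11: 'never'
  Word 12: 'house'
Total words: 12

12


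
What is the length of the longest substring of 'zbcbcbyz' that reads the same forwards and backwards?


Scanning 'zbcbcbyz' for palindromic substrings.
Substring at positions 1-5: 'bcbcb'.
Check: reverse('bcbcb') = 'bcbcb' -> palindrome confirmed.
Neighbouring characters ('z' / 'y') break symmetry, so it cannot extend further.
No longer palindromic substring exists; longest length = 5

5


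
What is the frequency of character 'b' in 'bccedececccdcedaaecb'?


Scanning 'bccedececccdcedaaecb' for 'b':
  Position 0: 'b' -> MATCH (count: 1)
  Position 19: 'b' -> MATCH (count: 2)
Total occurrences of 'b': 2

2


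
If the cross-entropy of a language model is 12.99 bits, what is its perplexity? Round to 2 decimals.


Perplexity formula: PP = 2^H
H = 12.99
PP = 2^12.99
Decompose: 2^12.99 = 2^12 * 2^0.99
2^12 = 4096, 2^0.99 ~ 1.9861850
PP ~ 4096 * 1.9861850 = 8135.4137600
Rounded to 2 decimals: 8135.41

8135.41


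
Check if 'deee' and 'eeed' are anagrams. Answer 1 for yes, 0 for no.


Sort characters of 'deee': 'deee'
Sort characters of 'eeed': 'deee'
Sorted forms match -> they ARE anagrams
Result: 1

1


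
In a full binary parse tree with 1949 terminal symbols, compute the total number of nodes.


Leaf nodes (terminals): 1949
Internal nodes = n - 1 = 1949 - 1 = 1948
Total = leaves + internal = 1949 + 1948 = 3897

3897


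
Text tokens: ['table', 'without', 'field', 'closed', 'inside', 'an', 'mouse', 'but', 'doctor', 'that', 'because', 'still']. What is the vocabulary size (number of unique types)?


Listing all tokens and tracking unique types:
  Token 1: 'table' -> NEW (unique so far: 1)
  Token 2: 'without' -> NEW (unique so far: 2)
  Token 3: 'field' -> NEW (unique so far: 3)
  Token 4: 'closed' -> NEW (unique so far: 4)
  Token 5: 'inside' -> NEW (unique so far: 5)
  Token 6: 'an' -> NEW (unique so far: 6)
  Token 7: 'mouse' -> NEW (unique so far: 7)
  Token 8: 'but' -> NEW (unique so far: 8)
  Token 9: 'doctor' -> NEW (unique so far: 9)
  Token 10: 'that' -> NEW (unique so far: 10)
  Token 11: 'because' -> NEW (unique so far: 11)
  Token 12: 'still' -> NEW (unique so far: 12)
Unique types: ('an', 'because', 'but', 'closed', 'doctor', 'field', 'inside', 'mouse', 'still', 'table', 'that', 'without')
Vocabulary size: 12

12


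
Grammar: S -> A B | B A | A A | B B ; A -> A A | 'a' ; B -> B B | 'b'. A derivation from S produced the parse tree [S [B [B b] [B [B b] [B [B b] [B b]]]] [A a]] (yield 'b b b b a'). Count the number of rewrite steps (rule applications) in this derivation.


Every bracketed nonterminal node [X ...] in the tree is produced by exactly one rule application.
Reading the tree off as a leftmost derivation:
  Step 1: S  =>  B A   (applied S -> B A)
  Step 2: B A  =>  B B A   (applied B -> B B)
  Step 3: B B A  =>  b B A   (applied B -> b)
  Step 4: b B A  =>  b B B A   (applied B -> B B)
  Step 5: b B B A  =>  b b B A   (applied B -> b)
  Step 6: b b B A  =>  b b B B A   (applied B -> B B)
  Step 7: b b B B A  =>  b b b B A   (applied B -> b)
  Step 8: b b b B A  =>  b b b b A   (applied B -> b)
  Step 9: b b b b A  =>  b b b b a   (applied A -> a)
Final yield: b b b b a
Total rewrite steps: 9

9


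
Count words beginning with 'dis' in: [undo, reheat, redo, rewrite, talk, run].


Checking each word for prefix 'dis':
  'undo' -> no (count: 0)
  'reheat' -> no (count: 0)
  'redo' -> no (count: 0)
  'rewrite' -> no (count: 0)
  'talk' -> no (count: 0)
  'run' -> no (count: 0)
Total with prefix 'dis': 0

0


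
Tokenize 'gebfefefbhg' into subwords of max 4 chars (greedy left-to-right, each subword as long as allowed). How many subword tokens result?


'gebfefefbhg' has 11 characters.
Chunking with max size 4:
  Chunk 1: 'gebf' (positions 0-3)
  Chunk 2: 'efef' (positions 4-7)
  Chunk 3: 'bhg' (positions 8-10)
Total chunks: ceil(11 / 4) = 3

3


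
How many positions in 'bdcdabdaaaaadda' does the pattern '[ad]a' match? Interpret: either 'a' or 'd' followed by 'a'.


Pattern: [ad]a means either 'a' or 'd' followed by 'a'.
Scanning 'bdcdabdaaaaadda' position-by-position:
  Pos 0: window 'bd' -> no
  Pos 1: window 'dc' -> no
  Pos 2: window 'cd' -> no
  Pos 3: window 'da' -> MATCH
  Pos 4: window 'ab' -> no
  Pos 5: window 'bd' -> no
  Pos 6: window 'da' -> MATCH
  Pos 7: window 'aa' -> MATCH
  Pos 8: window 'aa' -> MATCH
  Pos 9: window 'aa' -> MATCH
  Pos 10: window 'aa' -> MATCH
  Pos 11: window 'ad' -> no
  Pos 12: window 'dd' -> no
  Pos 13: window 'da' -> MATCH
  Pos 14: window 'a' -> no
Total matches: 7

7


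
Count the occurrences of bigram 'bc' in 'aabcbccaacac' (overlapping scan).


Scanning 'aabcbccaacac' for bigram 'bc':
  Position 0: 'aa' -> no
  Position 1: 'ab' -> no
  Position 2: 'bc' -> MATCH
  Position 3: 'cb' -> no
  Position 4: 'bc' -> MATCH
  Position 5: 'cc' -> no
  Position 6: 'ca' -> no
  Position 7: 'aa' -> no
  Position 8: 'ac' -> no
  Position 9: 'ca' -> no
  Position 10: 'ac' -> no
Total matches: 2

2


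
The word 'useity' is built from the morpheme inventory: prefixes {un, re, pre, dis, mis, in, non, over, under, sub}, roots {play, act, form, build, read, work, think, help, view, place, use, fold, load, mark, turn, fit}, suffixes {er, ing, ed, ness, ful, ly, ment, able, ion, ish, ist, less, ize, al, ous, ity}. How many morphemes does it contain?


Segmenting 'useity' against the inventory:
  'use' -> root (morpheme 1)
  'ity' -> suffix (morpheme 2)
Total morphemes: 2

2


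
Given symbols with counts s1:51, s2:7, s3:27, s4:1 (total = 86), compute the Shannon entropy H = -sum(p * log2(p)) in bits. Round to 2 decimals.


Computing entropy H = -sum(p_i * log2(p_i)):
  s1: p = 51/86 = 0.5930, -p*log2(p) = 0.4470
  s2: p = 7/86 = 0.0814, -p*log2(p) = 0.2946
  s3: p = 27/86 = 0.3140, -p*log2(p) = 0.5247
  s4: p = 1/86 = 0.0116, -p*log2(p) = 0.0747
H = sum of terms = 1.3410
Rounded to 2 decimals: 1.34

1.34


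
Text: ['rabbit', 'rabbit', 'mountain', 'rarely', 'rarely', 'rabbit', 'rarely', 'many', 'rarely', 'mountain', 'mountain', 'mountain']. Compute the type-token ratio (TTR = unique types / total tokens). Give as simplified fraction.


Tokens: 12
Unique types: ('many', 'mountain', 'rabbit', 'rarely') = 4
TTR = 4/12
Simplify: divide both by 4 -> 1/3
TTR = 1/3

1/3


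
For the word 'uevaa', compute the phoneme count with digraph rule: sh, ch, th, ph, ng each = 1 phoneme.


Parsing 'uevaa' greedily, digraphs first:
  'u' -> vowel phoneme (phonemes so far: 1)
  'e' -> vowel phoneme (phonemes so far: 2)
  'v' -> consonant phoneme (phonemes so far: 3)
  'a' -> vowel phoneme (phonemes so far: 4)
  'a' -> vowel phoneme (phonemes so far: 5)
Total phonemes: 5

5


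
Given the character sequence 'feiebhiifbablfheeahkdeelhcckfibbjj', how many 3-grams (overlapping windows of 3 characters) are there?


String 'feiebhiifbablfheeahkdeelhcckfibbjj' has length L = 34.
Number of overlapping n-grams = L - n + 1
Substituting: 34 - 3 + 1 = 32

32


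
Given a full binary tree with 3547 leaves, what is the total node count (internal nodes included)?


Leaf nodes (terminals): 3547
Internal nodes = n - 1 = 3547 - 1 = 3546
Total = leaves + internal = 3547 + 3546 = 7093

7093


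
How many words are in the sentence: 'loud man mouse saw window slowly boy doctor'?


Counting words by splitting on spaces:
  Word 1: 'loud'
  Word 2: 'man'
  Word 3: 'mouse'
  Word 4: 'saw'
  Word 5: 'window'
  Word 6: 'slowly'
  Word 7: 'boy'
  Word 8: 'doctor'
Total words: 8

8


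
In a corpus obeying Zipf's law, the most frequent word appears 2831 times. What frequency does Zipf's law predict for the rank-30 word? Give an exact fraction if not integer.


Zipf's law: freq(rank) = f1 / rank
f1 = 2831, rank = 30
freq = 2831 / 30
GCD(2831, 30) = 1
Simplified: 2831/30

2831/30


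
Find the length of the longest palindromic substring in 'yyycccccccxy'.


Scanning 'yyycccccccxy' for palindromic substrings.
Substring at positions 3-9: 'ccccccc'.
Check: reverse('ccccccc') = 'ccccccc' -> palindrome confirmed.
Neighbouring characters ('y' / 'x') break symmetry, so it cannot extend further.
No longer palindromic substring exists; longest length = 7

7


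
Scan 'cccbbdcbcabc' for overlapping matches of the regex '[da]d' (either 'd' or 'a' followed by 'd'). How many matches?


Pattern: [da]d means either 'd' or 'a' followed by 'd'.
Scanning 'cccbbdcbcabc' position-by-position:
  Pos 0: window 'cc' -> no
  Pos 1: window 'cc' -> no
  Pos 2: window 'cb' -> no
  Pos 3: window 'bb' -> no
  Pos 4: window 'bd' -> no
  Pos 5: window 'dc' -> no
  Pos 6: window 'cb' -> no
  Pos 7: window 'bc' -> no
  Pos 8: window 'ca' -> no
  Pos 9: window 'ab' -> no
  Pos 10: window 'bc' -> no
  Pos 11: window 'c' -> no
Total matches: 0

0


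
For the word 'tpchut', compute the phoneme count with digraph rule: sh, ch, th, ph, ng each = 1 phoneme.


Parsing 'tpchut' greedily, digraphs first:
  't' -> consonant phoneme (phonemes so far: 1)
  'p' -> consonant phoneme (phonemes so far: 2)
  'ch' -> digraph (1 consonant phoneme) (phonemes so far: 3)
  'u' -> vowel phoneme (phonemes so far: 4)
  't' -> consonant phoneme (phonemes so far: 5)
Total phonemes: 5

5


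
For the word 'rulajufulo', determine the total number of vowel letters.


Scanning each character of 'rulajufulo':
  Position 1: 'r' -> consonant (running count: 0)
  Position 2: 'u' -> vowel (running count: 1)
  Position 3: 'l' -> consonant (running count: 1)
  Position 4: 'a' -> vowel (running count: 2)
  Position 5: 'j' -> consonant (running count: 2)
  Position 6: 'u' -> vowel (running count: 3)
  Position 7: 'f' -> consonant (running count: 3)
  Position 8: 'u' -> vowel (running count: 4)
  Position 9: 'l' -> consonant (running count: 4)
  Position 10: 'o' -> vowel (running count: 5)
Total vowels: 5

5


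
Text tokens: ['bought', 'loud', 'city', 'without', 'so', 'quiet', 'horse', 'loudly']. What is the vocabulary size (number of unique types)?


Listing all tokens and tracking unique types:
  Token 1: 'bought' -> NEW (unique so far: 1)
  Token 2: 'loud' -> NEW (unique so far: 2)
  Token 3: 'city' -> NEW (unique so far: 3)
  Token 4: 'without' -> NEW (unique so far: 4)
  Token 5: 'so' -> NEW (unique so far: 5)
  Token 6: 'quiet' -> NEW (unique so far: 6)
  Token 7: 'horse' -> NEW (unique so far: 7)
  Token 8: 'loudly' -> NEW (unique so far: 8)
Unique types: ('bought', 'city', 'horse', 'loud', 'loudly', 'quiet', 'so', 'without')
Vocabulary size: 8

8


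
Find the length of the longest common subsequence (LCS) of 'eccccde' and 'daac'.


DP table for LCS of 'eccccde' and 'daac':
       d  a  a  c
    0  0  0  0  0
  e 0  0  0  0  0
  c 0  0  0  0  1
  c 0  0  0  0  1
  c 0  0  0  0  1
  c 0  0  0  0  1
  d 0  1  1  1  1
  e 0  1  1  1  1
LCS: 'c'
LCS length = 1

1


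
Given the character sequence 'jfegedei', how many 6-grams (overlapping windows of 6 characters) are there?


String 'jfegedei' has length L = 8.
Number of overlapping n-grams = L - n + 1
Substituting: 8 - 6 + 1 = 3

3


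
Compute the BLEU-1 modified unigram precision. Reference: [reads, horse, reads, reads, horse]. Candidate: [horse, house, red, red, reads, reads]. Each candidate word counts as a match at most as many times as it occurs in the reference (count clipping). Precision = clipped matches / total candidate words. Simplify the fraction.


Reference word counts: {'horse': 2, 'reads': 3}
Checking each candidate word (with clipping):
  'horse' -> in reference (ref count 2, used 1/2) -> match (matches: 1)
  'house' -> not in reference -> no match (matches: 1)
  'red' -> not in reference -> no match (matches: 1)
  'red' -> not in reference -> no match (matches: 1)
  'reads' -> in reference (ref count 3, used 1/3) -> match (matches: 2)
  'reads' -> in reference (ref count 3, used 2/3) -> match (matches: 3)
Clipped matches: 3, Candidate length: 6
Precision = 3/6 = 1/2

1/2


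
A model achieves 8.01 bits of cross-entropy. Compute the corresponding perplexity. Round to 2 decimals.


Perplexity formula: PP = 2^H
H = 8.01
PP = 2^8.01
Decompose: 2^8.01 = 2^8 * 2^0.01
2^8 = 256, 2^0.01 ~ 1.0069556
PP ~ 256 * 1.0069556 = 257.7806336
Rounded to 2 decimals: 257.78

257.78


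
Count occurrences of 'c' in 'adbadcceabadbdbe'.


Scanning 'adbadcceabadbdbe' for 'c':
  Position 5: 'c' -> MATCH (count: 1)
  Position 6: 'c' -> MATCH (count: 2)
Total occurrences of 'c': 2

2


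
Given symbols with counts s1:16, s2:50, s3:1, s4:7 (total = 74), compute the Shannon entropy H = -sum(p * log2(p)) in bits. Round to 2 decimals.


Computing entropy H = -sum(p_i * log2(p_i)):
  s1: p = 16/74 = 0.2162, -p*log2(p) = 0.4777
  s2: p = 50/74 = 0.6757, -p*log2(p) = 0.3822
  s3: p = 1/74 = 0.0135, -p*log2(p) = 0.0839
  s4: p = 7/74 = 0.0946, -p*log2(p) = 0.3218
H = sum of terms = 1.2656
Rounded to 2 decimals: 1.27

1.27


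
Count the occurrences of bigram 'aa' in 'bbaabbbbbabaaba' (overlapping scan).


Scanning 'bbaabbbbbabaaba' for bigram 'aa':
  Position 0: 'bb' -> no
  Position 1: 'ba' -> no
  Position 2: 'aa' -> MATCH
  Position 3: 'ab' -> no
  Position 4: 'bb' -> no
  Position 5: 'bb' -> no
  Position 6: 'bb' -> no
  Position 7: 'bb' -> no
  Position 8: 'ba' -> no
  Position 9: 'ab' -> no
  Position 10: 'ba' -> no
  Position 11: 'aa' -> MATCH
  Position 12: 'ab' -> no
  Position 13: 'ba' -> no
Total matches: 2

2


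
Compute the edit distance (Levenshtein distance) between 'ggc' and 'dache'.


Building DP table for s1='ggc' (len 3) and s2='dache' (len 5):
       d  a  c  h  e
    0  1  2  3  4  5
  g 1  1  2  3  4  5
  g 2  2  2  3  4  5
  c 3  3  3  2  3  4
Edit distance = dp[3][5] = 4

4


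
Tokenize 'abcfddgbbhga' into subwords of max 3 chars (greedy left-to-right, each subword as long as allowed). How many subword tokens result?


'abcfddgbbhga' has 12 characters.
Chunking with max size 3:
  Chunk 1: 'abc' (positions 0-2)
  Chunk 2: 'fdd' (positions 3-5)
  Chunk 3: 'gbb' (positions 6-8)
  Chunk 4: 'hga' (positions 9-11)
Total chunks: ceil(12 / 3) = 4

4


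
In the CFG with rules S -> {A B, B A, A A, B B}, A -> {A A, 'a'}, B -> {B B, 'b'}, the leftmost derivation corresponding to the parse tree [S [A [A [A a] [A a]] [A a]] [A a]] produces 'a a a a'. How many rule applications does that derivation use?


Every bracketed nonterminal node [X ...] in the tree is produced by exactly one rule application.
Reading the tree off as a leftmost derivation:
  Step 1: S  =>  A A   (applied S -> A A)
  Step 2: A A  =>  A A A   (applied A -> A A)
  Step 3: A A A  =>  A A A A   (applied A -> A A)
  Step 4: A A A A  =>  a A A A   (applied A -> a)
  Step 5: a A A A  =>  a a A A   (applied A -> a)
  Step 6: a a A A  =>  a a a A   (applied A -> a)
  Step 7: a a a A  =>  a a a a   (applied A -> a)
Final yield: a a a a
Total rewrite steps: 7

7


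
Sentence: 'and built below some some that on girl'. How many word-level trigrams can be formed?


Word trigrams from [8] words:
  Trigram 1: (and built below)
  Trigram 2: (built below some)
  Trigram 3: (below some some)
  Trigram 4: (some some that)
  Trigram 5: (some that on)
  Trigram 6: (that on girl)
Total word trigrams: 8 - 2 = 6

6


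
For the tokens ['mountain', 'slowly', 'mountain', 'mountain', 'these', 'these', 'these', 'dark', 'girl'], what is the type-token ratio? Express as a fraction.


Tokens: 9
Unique types: ('dark', 'girl', 'mountain', 'slowly', 'these') = 5
TTR = 5/9
Already in lowest terms.

5/9


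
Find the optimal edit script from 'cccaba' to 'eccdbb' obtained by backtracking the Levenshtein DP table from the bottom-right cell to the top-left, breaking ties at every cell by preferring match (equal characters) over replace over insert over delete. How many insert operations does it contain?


Edit distance = 3. Backtracking from cell (6, 6) with preference match > replace > insert > delete,
then listing the resulting alignment 'cccaba' -> 'eccdbb' left to right:
  Step 1: replace c->e
  Step 2: keep 'c'
  Step 3: keep 'c'
  Step 4: replace a->d
  Step 5: keep 'b'
  Step 6: replace a->b
Total insertions: 0

0


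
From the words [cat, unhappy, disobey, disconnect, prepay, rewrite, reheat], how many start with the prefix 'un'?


Checking each word for prefix 'un':
  'cat' -> no (count: 0)
  'unhappy' -> YES, starts with 'un' (count: 1)
  'disobey' -> no (count: 1)
  'disconnect' -> no (count: 1)
  'prepay' -> no (count: 1)
  'rewrite' -> no (count: 1)
  'reheat' -> no (count: 1)
Total with prefix 'un': 1

1


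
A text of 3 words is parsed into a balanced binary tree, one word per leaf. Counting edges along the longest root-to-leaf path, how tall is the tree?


In a balanced binary tree with n leaves the deepest leaf is ceil(log2(n)) edges below the root.
log2(3) = 1.5850
ceil(1.5850) = 2
height (edges) = 2

2


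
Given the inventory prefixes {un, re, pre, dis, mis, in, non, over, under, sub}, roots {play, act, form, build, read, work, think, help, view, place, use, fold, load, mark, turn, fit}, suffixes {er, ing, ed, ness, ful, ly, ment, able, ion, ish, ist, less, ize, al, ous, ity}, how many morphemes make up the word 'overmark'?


Segmenting 'overmark' against the inventory:
  'over' -> prefix (morpheme 1)
  'mark' -> root (morpheme 2)
Total morphemes: 2

2


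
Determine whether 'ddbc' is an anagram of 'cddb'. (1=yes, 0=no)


Sort characters of 'ddbc': 'bcdd'
Sort characters of 'cddb': 'bcdd'
Sorted forms match -> they ARE anagrams
Result: 1

1


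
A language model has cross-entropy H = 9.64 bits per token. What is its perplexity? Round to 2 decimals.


Perplexity formula: PP = 2^H
H = 9.64
PP = 2^9.64
Decompose: 2^9.64 = 2^9 * 2^0.64
2^9 = 512, 2^0.64 ~ 1.5583292
PP ~ 512 * 1.5583292 = 797.8645504
Rounded to 2 decimals: 797.86

797.86


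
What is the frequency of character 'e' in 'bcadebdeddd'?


Scanning 'bcadebdeddd' for 'e':
  Position 4: 'e' -> MATCH (count: 1)
  Position 7: 'e' -> MATCH (count: 2)
Total occurrences of 'e': 2

2


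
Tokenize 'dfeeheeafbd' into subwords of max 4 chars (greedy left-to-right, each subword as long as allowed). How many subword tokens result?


'dfeeheeafbd' has 11 characters.
Chunking with max size 4:
  Chunk 1: 'dfee' (positions 0-3)
  Chunk 2: 'heea' (positions 4-7)
  Chunk 3: 'fbd' (positions 8-10)
Total chunks: ceil(11 / 4) = 3

3


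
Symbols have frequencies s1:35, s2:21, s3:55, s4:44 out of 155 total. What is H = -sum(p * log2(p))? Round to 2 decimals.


Computing entropy H = -sum(p_i * log2(p_i)):
  s1: p = 35/155 = 0.2258, -p*log2(p) = 0.4848
  s2: p = 21/155 = 0.1355, -p*log2(p) = 0.3907
  s3: p = 55/155 = 0.3548, -p*log2(p) = 0.5304
  s4: p = 44/155 = 0.2839, -p*log2(p) = 0.5157
H = sum of terms = 1.9216
Rounded to 2 decimals: 1.92

1.92


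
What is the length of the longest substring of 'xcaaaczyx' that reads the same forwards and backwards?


Scanning 'xcaaaczyx' for palindromic substrings.
Substring at positions 1-5: 'caaac'.
Check: reverse('caaac') = 'caaac' -> palindrome confirmed.
Neighbouring characters ('x' / 'z') break symmetry, so it cannot extend further.
No longer palindromic substring exists; longest length = 5

5


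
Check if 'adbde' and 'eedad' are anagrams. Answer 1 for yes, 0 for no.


Sort characters of 'adbde': 'abdde'
Sort characters of 'eedad': 'addee'
Sorted forms differ -> they are NOT anagrams
Result: 0

0


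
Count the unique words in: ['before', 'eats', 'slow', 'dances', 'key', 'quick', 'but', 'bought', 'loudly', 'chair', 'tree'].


Listing all tokens and tracking unique types:
  Token 1: 'before' -> NEW (unique so far: 1)
  Token 2: 'eats' -> NEW (unique so far: 2)
  Token 3: 'slow' -> NEW (unique so far: 3)
  Token 4: 'dances' -> NEW (unique so far: 4)
  Token 5: 'key' -> NEW (unique so far: 5)
  Token 6: 'quick' -> NEW (unique so far: 6)
  Token 7: 'but' -> NEW (unique so far: 7)
  Token 8: 'bought' -> NEW (unique so far: 8)
  Token 9: 'loudly' -> NEW (unique so far: 9)
  Token 10: 'chair' -> NEW (unique so far: 10)
  Token 11: 'tree' -> NEW (unique so far: 11)
Unique types: ('before', 'bought', 'but', 'chair', 'dances', 'eats', 'key', 'loudly', 'quick', 'slow', 'tree')
Vocabulary size: 11

11


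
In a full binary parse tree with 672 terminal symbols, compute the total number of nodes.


Leaf nodes (terminals): 672
Internal nodes = n - 1 = 672 - 1 = 671
Total = leaves + internal = 672 + 671 = 1343

1343


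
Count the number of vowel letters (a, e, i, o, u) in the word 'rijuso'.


Scanning each character of 'rijuso':
  Position 1: 'r' -> consonant (running count: 0)
  Position 2: 'i' -> vowel (running count: 1)
  Position 3: 'j' -> consonant (running count: 1)
  Position 4: 'u' -> vowel (running count: 2)
  Position 5: 's' -> consonant (running count: 2)
  Position 6: 'o' -> vowel (running count: 3)
Total vowels: 3

3


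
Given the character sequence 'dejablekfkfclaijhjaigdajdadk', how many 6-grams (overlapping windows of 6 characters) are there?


String 'dejablekfkfclaijhjaigdajdadk' has length L = 28.
Number of overlapping n-grams = L - n + 1
Substituting: 28 - 6 + 1 = 23

23


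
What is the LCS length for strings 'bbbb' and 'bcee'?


DP table for LCS of 'bbbb' and 'bcee':
       b  c  e  e
    0  0  0  0  0
  b 0  1  1  1  1
  b 0  1  1  1  1
  b 0  1  1  1  1
  b 0  1  1  1  1
LCS: 'b'
LCS length = 1

1


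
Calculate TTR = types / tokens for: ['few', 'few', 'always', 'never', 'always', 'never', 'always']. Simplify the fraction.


Tokens: 7
Unique types: ('always', 'few', 'never') = 3
TTR = 3/7
Already in lowest terms.

3/7


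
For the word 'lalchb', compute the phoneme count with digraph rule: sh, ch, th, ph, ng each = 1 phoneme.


Parsing 'lalchb' greedily, digraphs first:
  'l' -> consonant phoneme (phonemes so far: 1)
  'a' -> vowel phoneme (phonemes so far: 2)
  'l' -> consonant phoneme (phonemes so far: 3)
  'ch' -> digraph (1 consonant phoneme) (phonemes so far: 4)
  'b' -> consonant phoneme (phonemes so far: 5)
Total phonemes: 5

5


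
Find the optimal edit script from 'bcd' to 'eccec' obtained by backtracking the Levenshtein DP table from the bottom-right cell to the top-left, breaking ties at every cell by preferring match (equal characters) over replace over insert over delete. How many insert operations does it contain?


Edit distance = 4. Backtracking from cell (3, 5) with preference match > replace > insert > delete,
then listing the resulting alignment 'bcd' -> 'eccec' left to right:
  Step 1: insert 'e' [insertion #1]
  Step 2: replace b->c
  Step 3: keep 'c'
  Step 4: insert 'e' [insertion #2]
  Step 5: replace d->c
Total insertions: 2

2


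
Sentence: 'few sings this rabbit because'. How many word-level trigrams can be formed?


Word trigrams from [5] words:
  Trigram 1: (few sings this)
  Trigram 2: (sings this rabbit)
  Trigram 3: (this rabbit because)
Total word trigrams: 5 - 2 = 3

3


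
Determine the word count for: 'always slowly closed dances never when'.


Counting words by splitting on spaces:
  Word 1: 'always'
  Word 2: 'slowly'
  Word 3: 'closed'
  Word 4: 'dances'
  Word 5: 'never'
  Word 6: 'when'
Total words: 6

6


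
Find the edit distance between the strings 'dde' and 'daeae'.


Building DP table for s1='dde' (len 3) and s2='daeae' (len 5):
       d  a  e  a  e
    0  1  2  3  4  5
  d 1  0  1  2  3  4
  d 2  1  1  2  3  4
  e 3  2  2  1  2  3
Edit distance = dp[3][5] = 3

3


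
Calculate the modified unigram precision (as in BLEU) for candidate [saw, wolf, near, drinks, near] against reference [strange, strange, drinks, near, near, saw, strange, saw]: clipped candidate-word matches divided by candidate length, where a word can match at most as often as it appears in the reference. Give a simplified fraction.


Reference word counts: {'drinks': 1, 'near': 2, 'saw': 2, 'strange': 3}
Checking each candidate word (with clipping):
  'saw' -> in reference (ref count 2, used 1/2) -> match (matches: 1)
  'wolf' -> not in reference -> no match (matches: 1)
  'near' -> in reference (ref count 2, used 1/2) -> match (matches: 2)
  'drinks' -> in reference (ref count 1, used 1/1) -> match (matches: 3)
  'near' -> in reference (ref count 2, used 2/2) -> match (matches: 4)
Clipped matches: 4, Candidate length: 5
Precision = 4/5

4/5


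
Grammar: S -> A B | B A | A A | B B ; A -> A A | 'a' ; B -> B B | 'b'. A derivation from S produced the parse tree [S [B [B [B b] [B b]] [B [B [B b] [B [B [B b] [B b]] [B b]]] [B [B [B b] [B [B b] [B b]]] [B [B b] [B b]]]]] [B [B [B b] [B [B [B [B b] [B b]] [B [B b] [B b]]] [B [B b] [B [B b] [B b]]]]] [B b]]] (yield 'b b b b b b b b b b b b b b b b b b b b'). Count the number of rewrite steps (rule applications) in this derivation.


Every bracketed nonterminal node [X ...] in the tree is produced by exactly one rule application.
Reading the tree off as a leftmost derivation:
  Step 1: S  =>  B B   (applied S -> B B)
  Step 2: B B  =>  B B B   (applied B -> B B)
  Step 3: B B B  =>  B B B B   (applied B -> B B)
  Step 4: B B B B  =>  b B B B   (applied B -> b)
  Step 5: b B B B  =>  b b B B   (applied B -> b)
  Step 6: b b B B  =>  b b B B B   (applied B -> B B)
  Step 7: b b B B B  =>  b b B B B B   (applied B -> B B)
  Step 8: b b B B B B  =>  b b b B B B   (applied B -> b)
  Step 9: b b b B B B  =>  b b b B B B B   (applied B -> B B)
  Step 10: b b b B B B B  =>  b b b B B B B B   (applied B -> B B)
  Step 11: b b b B B B B B  =>  b b b b B B B B   (applied B -> b)
  Step 12: b b b b B B B B  =>  b b b b b B B B   (applied B -> b)
  Step 13: b b b b b B B B  =>  b b b b b b B B   (applied B -> b)
  Step 14: b b b b b b B B  =>  b b b b b b B B B   (applied B -> B B)
  Step 15: b b b b b b B B B  =>  b b b b b b B B B B   (applied B -> B B)
  Step 16: b b b b b b B B B B  =>  b b b b b b b B B B   (applied B -> b)
  Step 17: b b b b b b b B B B  =>  b b b b b b b B B B B   (applied B -> B B)
  Step 18: b b b b b b b B B B B  =>  b b b b b b b b B B B   (applied B -> b)
  Step 19: b b b b b b b b B B B  =>  b b b b b b b b b B B   (applied B -> b)
  Step 20: b b b b b b b b b B B  =>  b b b b b b b b b B B B   (applied B -> B B)
  Step 21: b b b b b b b b b B B B  =>  b b b b b b b b b b B B   (applied B -> b)
  Step 22: b b b b b b b b b b B B  =>  b b b b b b b b b b b B   (applied B -> b)
  Step 23: b b b b b b b b b b b B  =>  b b b b b b b b b b b B B   (applied B -> B B)
  Step 24: b b b b b b b b b b b B B  =>  b b b b b b b b b b b B B B   (applied B -> B B)
  Step 25: b b b b b b b b b b b B B B  =>  b b b b b b b b b b b b B B   (applied B -> b)
  Step 26: b b b b b b b b b b b b B B  =>  b b b b b b b b b b b b B B B   (applied B -> B B)
  Step 27: b b b b b b b b b b b b B B B  =>  b b b b b b b b b b b b B B B B   (applied B -> B B)
  Step 28: b b b b b b b b b b b b B B B B  =>  b b b b b b b b b b b b B B B B B   (applied B -> B B)
  Step 29: b b b b b b b b b b b b B B B B B  =>  b b b b b b b b b b b b b B B B B   (applied B -> b)
  Step 30: b b b b b b b b b b b b b B B B B  =>  b b b b b b b b b b b b b b B B B   (applied B -> b)
  Step 31: b b b b b b b b b b b b b b B B B  =>  b b b b b b b b b b b b b b B B B B   (applied B -> B B)
  Step 32: b b b b b b b b b b b b b b B B B B  =>  b b b b b b b b b b b b b b b B B B   (applied B -> b)
  Step 33: b b b b b b b b b b b b b b b B B B  =>  b b b b b b b b b b b b b b b b B B   (applied B -> b)
  Step 34: b b b b b b b b b b b b b b b b B B  =>  b b b b b b b b b b b b b b b b B B B   (applied B -> B B)
  Step 35: b b b b b b b b b b b b b b b b B B B  =>  b b b b b b b b b b b b b b b b b B B   (applied B -> b)
  Step 36: b b b b b b b b b b b b b b b b b B B  =>  b b b b b b b b b b b b b b b b b B B B   (applied B -> B B)
  Step 37: b b b b b b b b b b b b b b b b b B B B  =>  b b b b b b b b b b b b b b b b b b B B   (applied B -> b)
  Step 38: b b b b b b b b b b b b b b b b b b B B  =>  b b b b b b b b b b b b b b b b b b b B   (applied B -> b)
  Step 39: b b b b b b b b b b b b b b b b b b b B  =>  b b b b b b b b b b b b b b b b b b b b   (applied B -> b)
Final yield: b b b b b b b b b b b b b b b b b b b b
Total rewrite steps: 39

39


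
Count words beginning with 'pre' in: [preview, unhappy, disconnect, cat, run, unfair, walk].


Checking each word for prefix 'pre':
  'preview' -> YES, starts with 'pre' (count: 1)
  'unhappy' -> no (count: 1)
  'disconnect' -> no (count: 1)
  'cat' -> no (count: 1)
  'run' -> no (count: 1)
  'unfair' -> no (count: 1)
  'walk' -> no (count: 1)
Total with prefix 'pre': 1

1


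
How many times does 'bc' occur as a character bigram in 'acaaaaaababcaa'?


Scanning 'acaaaaaababcaa' for bigram 'bc':
  Position 0: 'ac' -> no
  Position 1: 'ca' -> no
  Position 2: 'aa' -> no
  Position 3: 'aa' -> no
  Position 4: 'aa' -> no
  Position 5: 'aa' -> no
  Position 6: 'aa' -> no
  Position 7: 'ab' -> no
  Position 8: 'ba' -> no
  Position 9: 'ab' -> no
  Position 10: 'bc' -> MATCH
  Position 11: 'ca' -> no
  Position 12: 'aa' -> no
Total matches: 1

1


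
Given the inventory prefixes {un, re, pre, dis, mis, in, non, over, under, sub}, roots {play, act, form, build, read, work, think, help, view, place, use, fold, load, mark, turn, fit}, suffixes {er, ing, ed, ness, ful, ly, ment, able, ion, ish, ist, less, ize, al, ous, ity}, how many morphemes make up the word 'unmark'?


Segmenting 'unmark' against the inventory:
  'un' -> prefix (morpheme 1)
  'mark' -> root (morpheme 2)
Total morphemes: 2

2


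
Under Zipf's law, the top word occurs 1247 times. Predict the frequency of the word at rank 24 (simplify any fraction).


Zipf's law: freq(rank) = f1 / rank
f1 = 1247, rank = 24
freq = 1247 / 24
GCD(1247, 24) = 1
Simplified: 1247/24

1247/24


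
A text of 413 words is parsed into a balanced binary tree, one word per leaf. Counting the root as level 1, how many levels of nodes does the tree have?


In a balanced binary tree with n leaves the deepest leaf is ceil(log2(n)) edges below the root,
so counting node levels inclusive of root and leaves gives ceil(log2(n)) + 1 levels.
log2(413) = 8.6900
ceil(8.6900) = 9
levels = 9 + 1 = 10

10


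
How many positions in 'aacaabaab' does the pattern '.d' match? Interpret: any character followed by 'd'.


Pattern: .d means any character followed by 'd'.
Scanning 'aacaabaab' position-by-position:
  Pos 0: window 'aa' -> no
  Pos 1: window 'ac' -> no
  Pos 2: window 'ca' -> no
  Pos 3: window 'aa' -> no
  Pos 4: window 'ab' -> no
  Pos 5: window 'ba' -> no
  Pos 6: window 'aa' -> no
  Pos 7: window 'ab' -> no
  Pos 8: window 'b' -> no
Total matches: 0

0


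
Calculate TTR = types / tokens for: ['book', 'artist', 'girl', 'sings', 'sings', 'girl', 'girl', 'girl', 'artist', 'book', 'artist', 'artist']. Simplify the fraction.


Tokens: 12
Unique types: ('artist', 'book', 'girl', 'sings') = 4
TTR = 4/12
Simplify: divide both by 4 -> 1/3
TTR = 1/3

1/3


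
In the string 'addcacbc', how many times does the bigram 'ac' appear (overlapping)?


Scanning 'addcacbc' for bigram 'ac':
  Position 0: 'ad' -> no
  Position 1: 'dd' -> no
  Position 2: 'dc' -> no
  Position 3: 'ca' -> no
  Position 4: 'ac' -> MATCH
  Position 5: 'cb' -> no
  Position 6: 'bc' -> no
Total matches: 1

1


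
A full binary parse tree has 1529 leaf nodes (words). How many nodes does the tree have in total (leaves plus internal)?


Leaf nodes (terminals): 1529
Internal nodes = n - 1 = 1529 - 1 = 1528
Total = leaves + internal = 1529 + 1528 = 3057

3057


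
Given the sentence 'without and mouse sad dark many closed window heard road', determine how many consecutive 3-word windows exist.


Word trigrams from [10] words:
  Trigram 1: (without and mouse)
  Trigram 2: (and mouse sad)
  Trigram 3: (mouse sad dark)
  Trigram 4: (sad dark many)
  Trigram 5: (dark many closed)
  Trigram 6: (many closed window)
  Trigram 7: (closed window heard)
  Trigram 8: (window heard road)
Total word trigrams: 10 - 2 = 8

8


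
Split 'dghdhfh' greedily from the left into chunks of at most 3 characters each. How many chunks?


'dghdhfh' has 7 characters.
Chunking with max size 3:
  Chunk 1: 'dgh' (positions 0-2)
  Chunk 2: 'dhf' (positions 3-5)
  Chunk 3: 'h' (positions 6-6)
Total chunks: ceil(7 / 3) = 3

3


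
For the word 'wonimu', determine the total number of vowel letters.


Scanning each character of 'wonimu':
  Position 1: 'w' -> consonant (running count: 0)
  Position 2: 'o' -> vowel (running count: 1)
  Position 3: 'n' -> consonant (running count: 1)
  Position 4: 'i' -> vowel (running count: 2)
  Position 5: 'm' -> consonant (running count: 2)
  Position 6: 'u' -> vowel (running count: 3)
Total vowels: 3

3


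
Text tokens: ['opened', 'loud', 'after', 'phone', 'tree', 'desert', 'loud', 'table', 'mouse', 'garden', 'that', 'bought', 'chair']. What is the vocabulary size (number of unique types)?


Listing all tokens and tracking unique types:
  Token 1: 'opened' -> NEW (unique so far: 1)
  Token 2: 'loud' -> NEW (unique so far: 2)
  Token 3: 'after' -> NEW (unique so far: 3)
  Token 4: 'phone' -> NEW (unique so far: 4)
  Token 5: 'tree' -> NEW (unique so far: 5)
  Token 6: 'desert' -> NEW (unique so far: 6)
  Token 7: 'loud' -> duplicate (unique so far: 6)
  Token 8: 'table' -> NEW (unique so far: 7)
  Token 9: 'mouse' -> NEW (unique so far: 8)
  Token 10: 'garden' -> NEW (unique so far: 9)
  Token 11: 'that' -> NEW (unique so far: 10)
  Token 12: 'bought' -> NEW (unique so far: 11)
  Token 13: 'chair' -> NEW (unique so far: 12)
Unique types: ('after', 'bought', 'chair', 'desert', 'garden', 'loud', 'mouse', 'opened', 'phone', 'table', 'that', 'tree')
Vocabulary size: 12

12
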